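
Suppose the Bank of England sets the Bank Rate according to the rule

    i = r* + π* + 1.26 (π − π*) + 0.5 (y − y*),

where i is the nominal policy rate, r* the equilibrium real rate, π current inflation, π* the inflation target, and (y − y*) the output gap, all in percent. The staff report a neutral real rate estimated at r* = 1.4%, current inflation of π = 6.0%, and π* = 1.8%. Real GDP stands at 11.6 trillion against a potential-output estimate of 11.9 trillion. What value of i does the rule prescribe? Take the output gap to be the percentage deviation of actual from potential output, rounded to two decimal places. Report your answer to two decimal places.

Output gap = 100 × (11.6 − 11.9) / 11.9 = -2.52%.
i = 1.40 + 1.80 + 1.26 × (6.00 − 1.80) + 0.5 × (-2.52)
   = 1.40 + 1.8 + 5.292 − 1.26 = 7.23

7.23%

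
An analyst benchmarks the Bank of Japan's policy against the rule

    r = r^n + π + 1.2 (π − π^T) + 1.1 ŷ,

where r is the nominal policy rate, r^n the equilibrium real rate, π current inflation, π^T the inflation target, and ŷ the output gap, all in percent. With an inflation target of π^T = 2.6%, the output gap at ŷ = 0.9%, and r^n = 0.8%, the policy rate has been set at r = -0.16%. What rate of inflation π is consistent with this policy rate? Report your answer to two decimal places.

0.53%

Collecting π: r = r^n + (1 + 1.2) π − 1.2 π^T + 1.1 ŷ
2.2 π = -0.16 − 0.8 + 1.2 × 2.6 − 1.1 × 0.9 = 1.17
π = 1.17 / 2.2 = 0.53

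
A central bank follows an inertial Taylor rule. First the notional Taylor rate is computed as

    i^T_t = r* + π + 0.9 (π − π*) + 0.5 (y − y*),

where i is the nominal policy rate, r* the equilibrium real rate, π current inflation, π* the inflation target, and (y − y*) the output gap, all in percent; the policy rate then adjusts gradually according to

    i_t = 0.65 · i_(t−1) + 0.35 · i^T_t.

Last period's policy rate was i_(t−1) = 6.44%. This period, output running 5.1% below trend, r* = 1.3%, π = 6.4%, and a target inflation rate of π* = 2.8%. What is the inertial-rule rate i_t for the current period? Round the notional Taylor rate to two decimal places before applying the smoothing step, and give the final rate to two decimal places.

7.12%

Output 5.1% below potential → (y − y*) = -5.1.
i^T_t = 1.3 + 6.4 + 0.9 × (6.4 − 2.8) + 0.5 × (-5.1)
   = 1.3 + 6.4 + 3.24 − 2.55 = 8.39
i_t = 0.65 × 6.44 + 0.35 × 8.39 = 4.186 + 2.9365 = 7.12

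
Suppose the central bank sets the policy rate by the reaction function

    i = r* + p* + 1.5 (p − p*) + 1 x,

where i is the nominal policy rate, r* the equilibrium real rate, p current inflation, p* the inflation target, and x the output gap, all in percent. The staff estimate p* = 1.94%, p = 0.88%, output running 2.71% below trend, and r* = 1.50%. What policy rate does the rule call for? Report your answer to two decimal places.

Output 2.71% below potential → x = -2.71.
i = 1.50 + 1.94 + 1.5 × (0.88 − 1.94) + 1 × (-2.71)
   = 1.50 + 1.94 − 1.59 − 2.71 = -0.86

-0.86%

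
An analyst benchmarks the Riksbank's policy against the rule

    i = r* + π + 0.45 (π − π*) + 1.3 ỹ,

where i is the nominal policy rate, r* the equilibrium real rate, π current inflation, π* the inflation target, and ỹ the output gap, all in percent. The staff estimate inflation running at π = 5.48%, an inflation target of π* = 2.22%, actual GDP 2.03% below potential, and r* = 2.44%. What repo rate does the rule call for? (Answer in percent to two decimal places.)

6.75%

Output 2.03% below potential → ỹ = -2.03.
i = 2.44 + 5.48 + 0.45 × (5.48 − 2.22) + 1.3 × (-2.03)
   = 2.44 + 5.48 + 1.467 − 2.639 = 6.75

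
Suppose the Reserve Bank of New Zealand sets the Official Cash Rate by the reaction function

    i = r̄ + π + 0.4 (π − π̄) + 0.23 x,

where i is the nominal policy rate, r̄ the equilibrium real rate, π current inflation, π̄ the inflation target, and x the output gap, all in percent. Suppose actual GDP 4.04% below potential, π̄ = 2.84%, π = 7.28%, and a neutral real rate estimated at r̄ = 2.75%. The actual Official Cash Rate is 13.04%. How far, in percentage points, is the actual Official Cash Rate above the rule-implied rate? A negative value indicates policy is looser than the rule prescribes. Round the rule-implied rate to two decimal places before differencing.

2.16 pp

Output 4.04% below potential → x = -4.04.
i = 2.75 + 7.28 + 0.4 × (7.28 − 2.84) + 0.23 × (-4.04)
   = 2.75 + 7.28 + 1.776 − 0.9292 = 10.88
Deviation = 13.04 − 10.88 = 2.16 pp.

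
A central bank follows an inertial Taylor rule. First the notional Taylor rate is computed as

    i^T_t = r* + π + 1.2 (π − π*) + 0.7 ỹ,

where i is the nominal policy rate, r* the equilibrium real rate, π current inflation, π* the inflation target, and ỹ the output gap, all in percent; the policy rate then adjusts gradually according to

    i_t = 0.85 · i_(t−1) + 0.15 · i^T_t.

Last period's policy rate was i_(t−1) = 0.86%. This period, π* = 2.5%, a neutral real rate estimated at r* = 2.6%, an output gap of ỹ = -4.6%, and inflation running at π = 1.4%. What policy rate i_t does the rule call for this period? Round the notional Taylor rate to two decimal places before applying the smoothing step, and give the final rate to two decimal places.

0.65%

i^T_t = 2.6 + 1.4 + 1.2 × (1.4 − 2.5) + 0.7 × (-4.6)
   = 2.6 + 1.4 − 1.32 − 3.22 = -0.54
i_t = 0.85 × 0.86 + 0.15 × (-0.54) = 0.731 − 0.081 = 0.65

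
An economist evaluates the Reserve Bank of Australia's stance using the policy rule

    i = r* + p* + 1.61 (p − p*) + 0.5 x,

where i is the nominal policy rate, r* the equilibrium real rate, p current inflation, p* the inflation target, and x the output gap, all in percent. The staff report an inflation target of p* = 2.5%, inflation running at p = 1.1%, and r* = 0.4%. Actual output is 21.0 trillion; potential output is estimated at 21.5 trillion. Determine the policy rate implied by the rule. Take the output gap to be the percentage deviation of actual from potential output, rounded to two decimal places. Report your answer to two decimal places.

-0.52%

Output gap = 100 × (21.0 − 21.5) / 21.5 = -2.33%.
i = 0.40 + 2.50 + 1.61 × (1.10 − 2.50) + 0.5 × (-2.33)
   = 0.40 + 2.5 − 2.254 − 1.165 = -0.52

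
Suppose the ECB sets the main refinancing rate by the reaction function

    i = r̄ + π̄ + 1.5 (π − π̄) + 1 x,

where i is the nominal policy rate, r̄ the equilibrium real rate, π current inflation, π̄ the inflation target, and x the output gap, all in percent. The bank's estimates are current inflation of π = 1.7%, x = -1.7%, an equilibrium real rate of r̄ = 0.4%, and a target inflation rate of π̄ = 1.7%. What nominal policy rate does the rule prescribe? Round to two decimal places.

i = 0.4 + 1.7 + 1.5 × (1.7 − 1.7) + 1 × (-1.7)
   = 0.4 + 1.7 + 0 − 1.7 = 0.40

0.40%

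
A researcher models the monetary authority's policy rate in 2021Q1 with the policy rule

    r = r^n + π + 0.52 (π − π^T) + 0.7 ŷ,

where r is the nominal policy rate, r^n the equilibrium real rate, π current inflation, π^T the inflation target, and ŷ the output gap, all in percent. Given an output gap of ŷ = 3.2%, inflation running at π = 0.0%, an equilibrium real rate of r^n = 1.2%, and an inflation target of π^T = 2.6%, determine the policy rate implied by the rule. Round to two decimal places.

r = 1.2 + 0.0 + 0.52 × (0.0 − 2.6) + 0.7 × 3.2
   = 1.2 + 0 − 1.352 + 2.24 = 2.09

2.09%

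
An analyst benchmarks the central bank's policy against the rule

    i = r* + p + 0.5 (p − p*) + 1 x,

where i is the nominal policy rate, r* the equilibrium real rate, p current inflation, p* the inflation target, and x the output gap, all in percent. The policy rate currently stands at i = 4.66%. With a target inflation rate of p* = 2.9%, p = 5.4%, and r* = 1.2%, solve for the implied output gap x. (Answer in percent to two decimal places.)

1 x = 4.66 − 1.2 − 5.4 − 0.5 × (5.4 − 2.9) = -3.19
x = -3.19 / 1 = -3.19

-3.19%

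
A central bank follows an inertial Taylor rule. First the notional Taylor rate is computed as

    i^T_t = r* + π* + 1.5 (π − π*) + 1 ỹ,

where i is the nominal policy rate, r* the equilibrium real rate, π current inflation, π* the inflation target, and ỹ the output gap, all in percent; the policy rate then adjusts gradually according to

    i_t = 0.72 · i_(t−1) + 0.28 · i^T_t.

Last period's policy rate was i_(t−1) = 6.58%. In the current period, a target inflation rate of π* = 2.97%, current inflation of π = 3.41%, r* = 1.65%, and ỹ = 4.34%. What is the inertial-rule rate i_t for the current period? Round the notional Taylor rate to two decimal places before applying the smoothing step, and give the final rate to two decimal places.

7.43%

i^T_t = 1.65 + 2.97 + 1.5 × (3.41 − 2.97) + 1 × 4.34
   = 1.65 + 2.97 + 0.66 + 4.34 = 9.62
i_t = 0.72 × 6.58 + 0.28 × 9.62 = 4.7376 + 2.6936 = 7.43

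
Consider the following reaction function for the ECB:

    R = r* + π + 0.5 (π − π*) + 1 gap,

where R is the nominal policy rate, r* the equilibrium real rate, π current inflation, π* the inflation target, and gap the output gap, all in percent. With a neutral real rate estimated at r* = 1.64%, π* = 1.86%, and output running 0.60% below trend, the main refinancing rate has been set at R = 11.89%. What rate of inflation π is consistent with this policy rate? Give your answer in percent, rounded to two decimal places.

7.85%

Output 0.60% below potential → gap = -0.60.
Collecting π: R = r* + (1 + 0.5) π − 0.5 π* + 1 gap
1.5 π = 11.89 − 1.64 + 0.5 × 1.86 − 1 × (-0.60) = 11.78
π = 11.78 / 1.5 = 7.85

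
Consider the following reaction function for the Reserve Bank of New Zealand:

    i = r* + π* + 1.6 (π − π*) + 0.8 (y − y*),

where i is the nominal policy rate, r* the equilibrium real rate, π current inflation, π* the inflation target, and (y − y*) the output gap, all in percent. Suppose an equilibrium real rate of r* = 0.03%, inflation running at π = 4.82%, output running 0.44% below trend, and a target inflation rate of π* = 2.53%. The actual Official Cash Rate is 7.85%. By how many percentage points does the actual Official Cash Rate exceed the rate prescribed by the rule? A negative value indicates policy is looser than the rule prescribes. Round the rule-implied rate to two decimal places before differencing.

Output 0.44% below potential → (y − y*) = -0.44.
i = 0.03 + 2.53 + 1.6 × (4.82 − 2.53) + 0.8 × (-0.44)
   = 0.03 + 2.53 + 3.664 − 0.352 = 5.87
Deviation = 7.85 − 5.87 = 1.98 pp.

1.98 pp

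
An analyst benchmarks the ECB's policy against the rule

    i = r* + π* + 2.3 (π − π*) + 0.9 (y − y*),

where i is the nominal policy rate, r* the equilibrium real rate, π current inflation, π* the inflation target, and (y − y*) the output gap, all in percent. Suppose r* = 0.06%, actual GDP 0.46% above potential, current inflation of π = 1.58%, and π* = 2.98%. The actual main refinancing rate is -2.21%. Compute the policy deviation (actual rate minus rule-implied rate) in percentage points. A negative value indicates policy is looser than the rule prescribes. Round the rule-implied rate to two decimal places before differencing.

-2.44 pp

Output 0.46% above potential → (y − y*) = 0.46.
i = 0.06 + 2.98 + 2.3 × (1.58 − 2.98) + 0.9 × 0.46
   = 0.06 + 2.98 − 3.22 + 0.414 = 0.23
Deviation = -2.21 − 0.23 = -2.44 pp.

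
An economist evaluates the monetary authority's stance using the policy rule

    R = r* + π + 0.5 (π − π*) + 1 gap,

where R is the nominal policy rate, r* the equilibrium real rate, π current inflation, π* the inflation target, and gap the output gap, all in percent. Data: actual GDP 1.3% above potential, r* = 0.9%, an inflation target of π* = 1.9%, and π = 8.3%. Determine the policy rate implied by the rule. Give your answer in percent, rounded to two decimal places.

Output 1.3% above potential → gap = 1.3.
R = 0.9 + 8.3 + 0.5 × (8.3 − 1.9) + 1 × 1.3
   = 0.9 + 8.3 + 3.2 + 1.3 = 13.70

13.70%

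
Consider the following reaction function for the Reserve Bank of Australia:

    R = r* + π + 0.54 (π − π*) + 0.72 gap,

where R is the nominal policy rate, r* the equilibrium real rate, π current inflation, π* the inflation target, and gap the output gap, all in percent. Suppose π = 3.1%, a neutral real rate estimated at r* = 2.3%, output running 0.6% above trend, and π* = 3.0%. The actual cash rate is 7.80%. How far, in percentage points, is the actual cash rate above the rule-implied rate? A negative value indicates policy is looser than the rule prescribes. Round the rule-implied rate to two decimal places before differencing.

Output 0.6% above potential → gap = 0.6.
R = 2.3 + 3.1 + 0.54 × (3.1 − 3.0) + 0.72 × 0.6
   = 2.3 + 3.1 + 0.054 + 0.432 = 5.89
Deviation = 7.80 − 5.89 = 1.91 pp.

1.91 pp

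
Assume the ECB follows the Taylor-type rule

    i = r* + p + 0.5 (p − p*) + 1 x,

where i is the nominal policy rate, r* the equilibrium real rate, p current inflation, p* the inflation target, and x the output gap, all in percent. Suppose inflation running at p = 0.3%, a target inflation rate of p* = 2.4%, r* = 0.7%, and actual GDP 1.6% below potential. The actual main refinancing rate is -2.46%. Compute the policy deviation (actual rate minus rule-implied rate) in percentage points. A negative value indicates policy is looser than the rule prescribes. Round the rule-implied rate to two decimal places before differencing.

-0.81 pp

Output 1.6% below potential → x = -1.6.
i = 0.7 + 0.3 + 0.5 × (0.3 − 2.4) + 1 × (-1.6)
   = 0.7 + 0.3 − 1.05 − 1.6 = -1.65
Deviation = -2.46 − (-1.65) = -0.81 pp.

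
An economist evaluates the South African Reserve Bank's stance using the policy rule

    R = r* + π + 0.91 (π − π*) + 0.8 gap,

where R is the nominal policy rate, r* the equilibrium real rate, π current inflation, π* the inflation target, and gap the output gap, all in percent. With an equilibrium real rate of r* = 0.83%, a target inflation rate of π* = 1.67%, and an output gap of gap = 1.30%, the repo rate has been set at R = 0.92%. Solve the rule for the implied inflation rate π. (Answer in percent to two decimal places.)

Collecting π: R = r* + (1 + 0.91) π − 0.91 π* + 0.8 gap
1.91 π = 0.92 − 0.83 + 0.91 × 1.67 − 0.8 × 1.30 = 0.5697
π = 0.5697 / 1.91 = 0.30

0.30%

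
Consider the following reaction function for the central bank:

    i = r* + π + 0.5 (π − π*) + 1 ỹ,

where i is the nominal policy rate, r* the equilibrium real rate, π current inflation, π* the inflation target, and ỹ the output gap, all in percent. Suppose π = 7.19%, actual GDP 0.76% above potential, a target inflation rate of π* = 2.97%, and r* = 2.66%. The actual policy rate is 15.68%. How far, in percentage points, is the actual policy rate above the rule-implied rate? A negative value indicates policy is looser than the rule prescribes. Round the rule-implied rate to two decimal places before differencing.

2.96 pp

Output 0.76% above potential → ỹ = 0.76.
i = 2.66 + 7.19 + 0.5 × (7.19 − 2.97) + 1 × 0.76
   = 2.66 + 7.19 + 2.11 + 0.76 = 12.72
Deviation = 15.68 − 12.72 = 2.96 pp.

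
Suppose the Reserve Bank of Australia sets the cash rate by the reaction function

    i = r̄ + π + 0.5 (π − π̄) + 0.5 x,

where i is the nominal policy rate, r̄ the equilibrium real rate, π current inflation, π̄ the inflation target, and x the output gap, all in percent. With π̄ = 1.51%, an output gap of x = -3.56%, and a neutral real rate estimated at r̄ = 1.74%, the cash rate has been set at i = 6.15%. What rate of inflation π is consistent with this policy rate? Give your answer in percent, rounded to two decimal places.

4.63%

Collecting π: i = r̄ + (1 + 0.5) π − 0.5 π̄ + 0.5 x
1.5 π = 6.15 − 1.74 + 0.5 × 1.51 − 0.5 × (-3.56) = 6.945
π = 6.945 / 1.5 = 4.63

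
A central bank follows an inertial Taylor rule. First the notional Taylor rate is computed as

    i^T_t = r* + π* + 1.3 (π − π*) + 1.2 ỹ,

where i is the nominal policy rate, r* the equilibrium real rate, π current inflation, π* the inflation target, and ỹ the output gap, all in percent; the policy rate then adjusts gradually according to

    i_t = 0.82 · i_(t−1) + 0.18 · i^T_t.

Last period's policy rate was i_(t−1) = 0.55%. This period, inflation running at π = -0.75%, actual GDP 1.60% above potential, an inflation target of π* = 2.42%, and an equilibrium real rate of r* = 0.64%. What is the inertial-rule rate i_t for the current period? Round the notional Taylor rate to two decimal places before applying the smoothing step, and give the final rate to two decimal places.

Output 1.60% above potential → ỹ = 1.60.
i^T_t = 0.64 + 2.42 + 1.3 × (-0.75 − 2.42) + 1.2 × 1.60
   = 0.64 + 2.42 − 4.121 + 1.92 = 0.86
i_t = 0.82 × 0.55 + 0.18 × 0.86 = 0.451 + 0.1548 = 0.61

0.61%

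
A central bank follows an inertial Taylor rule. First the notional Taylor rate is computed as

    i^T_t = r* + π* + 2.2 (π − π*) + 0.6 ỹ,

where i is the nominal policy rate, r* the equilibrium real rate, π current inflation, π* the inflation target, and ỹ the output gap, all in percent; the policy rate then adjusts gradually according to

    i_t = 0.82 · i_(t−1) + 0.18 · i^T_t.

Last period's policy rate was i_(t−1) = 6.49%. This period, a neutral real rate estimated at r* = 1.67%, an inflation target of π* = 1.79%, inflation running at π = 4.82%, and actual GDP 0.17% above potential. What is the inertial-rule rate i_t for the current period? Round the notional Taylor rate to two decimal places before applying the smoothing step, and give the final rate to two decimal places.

Output 0.17% above potential → ỹ = 0.17.
i^T_t = 1.67 + 1.79 + 2.2 × (4.82 − 1.79) + 0.6 × 0.17
   = 1.67 + 1.79 + 6.666 + 0.102 = 10.23
i_t = 0.82 × 6.49 + 0.18 × 10.23 = 5.3218 + 1.8414 = 7.16

7.16%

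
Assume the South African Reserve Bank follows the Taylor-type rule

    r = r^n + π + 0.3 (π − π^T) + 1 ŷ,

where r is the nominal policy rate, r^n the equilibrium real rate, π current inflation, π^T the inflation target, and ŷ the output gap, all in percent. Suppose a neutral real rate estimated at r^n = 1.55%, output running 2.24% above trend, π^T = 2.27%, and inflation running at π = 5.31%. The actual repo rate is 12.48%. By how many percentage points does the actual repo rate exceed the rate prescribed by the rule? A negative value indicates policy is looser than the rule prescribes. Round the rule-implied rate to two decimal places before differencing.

2.47 pp

Output 2.24% above potential → ŷ = 2.24.
r = 1.55 + 5.31 + 0.3 × (5.31 − 2.27) + 1 × 2.24
   = 1.55 + 5.31 + 0.912 + 2.24 = 10.01
Deviation = 12.48 − 10.01 = 2.47 pp.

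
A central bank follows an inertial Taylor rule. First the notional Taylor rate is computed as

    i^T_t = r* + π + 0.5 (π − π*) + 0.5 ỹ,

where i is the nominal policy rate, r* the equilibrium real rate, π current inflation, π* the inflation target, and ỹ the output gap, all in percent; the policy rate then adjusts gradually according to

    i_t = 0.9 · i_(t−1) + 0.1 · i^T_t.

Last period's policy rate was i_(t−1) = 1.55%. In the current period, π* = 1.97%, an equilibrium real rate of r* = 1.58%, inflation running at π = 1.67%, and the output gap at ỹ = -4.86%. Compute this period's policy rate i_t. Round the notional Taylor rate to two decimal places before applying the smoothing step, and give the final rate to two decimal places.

1.46%

i^T_t = 1.58 + 1.67 + 0.5 × (1.67 − 1.97) + 0.5 × (-4.86)
   = 1.58 + 1.67 − 0.15 − 2.43 = 0.67
i_t = 0.9 × 1.55 + 0.1 × 0.67 = 1.395 + 0.067 = 1.46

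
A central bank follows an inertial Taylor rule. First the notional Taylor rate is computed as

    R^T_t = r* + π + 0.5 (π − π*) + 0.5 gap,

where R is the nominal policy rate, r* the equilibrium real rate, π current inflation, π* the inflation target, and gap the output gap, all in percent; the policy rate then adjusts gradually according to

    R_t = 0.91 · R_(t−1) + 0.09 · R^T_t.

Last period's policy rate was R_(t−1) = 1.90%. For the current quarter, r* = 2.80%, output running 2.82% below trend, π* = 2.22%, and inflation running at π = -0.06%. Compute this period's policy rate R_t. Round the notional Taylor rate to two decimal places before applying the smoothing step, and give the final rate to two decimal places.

1.75%

Output 2.82% below potential → gap = -2.82.
R^T_t = 2.80 + (-0.06) + 0.5 × (-0.06 − 2.22) + 0.5 × (-2.82)
   = 2.80 − 0.06 − 1.14 − 1.41 = 0.19
R_t = 0.91 × 1.90 + 0.09 × 0.19 = 1.729 + 0.0171 = 1.75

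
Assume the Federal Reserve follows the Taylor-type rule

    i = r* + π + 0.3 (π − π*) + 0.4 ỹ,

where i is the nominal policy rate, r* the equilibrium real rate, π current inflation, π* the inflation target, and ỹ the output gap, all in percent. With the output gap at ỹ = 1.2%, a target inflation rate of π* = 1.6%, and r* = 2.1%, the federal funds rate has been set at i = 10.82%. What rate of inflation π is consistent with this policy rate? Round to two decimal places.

6.71%

Collecting π: i = r* + (1 + 0.3) π − 0.3 π* + 0.4 ỹ
1.3 π = 10.82 − 2.1 + 0.3 × 1.6 − 0.4 × 1.2 = 8.72
π = 8.72 / 1.3 = 6.71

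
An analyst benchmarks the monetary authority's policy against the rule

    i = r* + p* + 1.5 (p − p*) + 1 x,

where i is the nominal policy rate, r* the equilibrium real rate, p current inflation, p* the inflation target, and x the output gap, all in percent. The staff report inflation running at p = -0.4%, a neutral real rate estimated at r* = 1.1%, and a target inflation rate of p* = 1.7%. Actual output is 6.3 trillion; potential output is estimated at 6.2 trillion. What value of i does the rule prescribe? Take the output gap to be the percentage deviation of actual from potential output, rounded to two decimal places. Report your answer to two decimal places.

1.26%

Output gap = 100 × (6.3 − 6.2) / 6.2 = 1.61%.
i = 1.10 + 1.70 + 1.5 × (-0.40 − 1.70) + 1 × 1.61
   = 1.10 + 1.7 − 3.15 + 1.61 = 1.26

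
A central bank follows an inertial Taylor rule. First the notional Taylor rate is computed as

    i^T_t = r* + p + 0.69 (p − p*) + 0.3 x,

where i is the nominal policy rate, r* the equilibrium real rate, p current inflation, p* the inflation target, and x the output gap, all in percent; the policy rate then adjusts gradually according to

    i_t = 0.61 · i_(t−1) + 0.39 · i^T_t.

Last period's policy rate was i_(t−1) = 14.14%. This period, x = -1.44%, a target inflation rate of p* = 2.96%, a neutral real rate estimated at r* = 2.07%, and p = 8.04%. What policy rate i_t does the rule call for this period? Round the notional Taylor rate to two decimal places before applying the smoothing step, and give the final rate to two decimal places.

i^T_t = 2.07 + 8.04 + 0.69 × (8.04 − 2.96) + 0.3 × (-1.44)
   = 2.07 + 8.04 + 3.5052 − 0.432 = 13.18
i_t = 0.61 × 14.14 + 0.39 × 13.18 = 8.6254 + 5.1402 = 13.77

13.77%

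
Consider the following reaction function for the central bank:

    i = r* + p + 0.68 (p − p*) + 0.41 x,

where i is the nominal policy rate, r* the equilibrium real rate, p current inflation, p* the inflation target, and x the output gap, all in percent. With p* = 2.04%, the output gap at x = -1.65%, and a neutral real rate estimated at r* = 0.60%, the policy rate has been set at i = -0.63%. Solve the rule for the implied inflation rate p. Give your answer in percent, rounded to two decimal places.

0.50%

Collecting p: i = r* + (1 + 0.68) p − 0.68 p* + 0.41 x
1.68 p = -0.63 − 0.60 + 0.68 × 2.04 − 0.41 × (-1.65) = 0.8337
p = 0.8337 / 1.68 = 0.50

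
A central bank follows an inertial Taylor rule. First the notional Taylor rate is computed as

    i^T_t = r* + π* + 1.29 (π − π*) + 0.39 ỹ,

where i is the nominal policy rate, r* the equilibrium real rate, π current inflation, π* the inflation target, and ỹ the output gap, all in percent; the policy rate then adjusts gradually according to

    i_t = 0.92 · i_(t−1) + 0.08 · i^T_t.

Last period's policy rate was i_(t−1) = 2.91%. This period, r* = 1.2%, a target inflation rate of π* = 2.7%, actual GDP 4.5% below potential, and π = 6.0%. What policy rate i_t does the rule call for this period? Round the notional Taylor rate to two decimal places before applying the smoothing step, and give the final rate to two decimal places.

Output 4.5% below potential → ỹ = -4.5.
i^T_t = 1.2 + 2.7 + 1.29 × (6.0 − 2.7) + 0.39 × (-4.5)
   = 1.2 + 2.7 + 4.257 − 1.755 = 6.40
i_t = 0.92 × 2.91 + 0.08 × 6.40 = 2.6772 + 0.512 = 3.19

3.19%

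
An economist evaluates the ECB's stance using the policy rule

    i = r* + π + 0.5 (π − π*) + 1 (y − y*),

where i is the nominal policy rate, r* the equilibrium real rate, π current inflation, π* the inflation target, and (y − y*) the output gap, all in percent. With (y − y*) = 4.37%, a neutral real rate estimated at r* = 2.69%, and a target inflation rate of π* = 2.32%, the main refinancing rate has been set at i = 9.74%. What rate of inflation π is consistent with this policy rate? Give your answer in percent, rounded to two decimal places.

2.56%

Collecting π: i = r* + (1 + 0.5) π − 0.5 π* + 1 (y − y*)
1.5 π = 9.74 − 2.69 + 0.5 × 2.32 − 1 × 4.37 = 3.84
π = 3.84 / 1.5 = 2.56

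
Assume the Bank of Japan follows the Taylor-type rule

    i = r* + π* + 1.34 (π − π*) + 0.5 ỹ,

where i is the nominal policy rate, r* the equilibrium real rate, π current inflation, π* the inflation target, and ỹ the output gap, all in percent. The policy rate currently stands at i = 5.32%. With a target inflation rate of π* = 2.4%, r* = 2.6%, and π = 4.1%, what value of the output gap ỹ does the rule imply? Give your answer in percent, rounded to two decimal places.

-3.92%

0.5 ỹ = 5.32 − 2.6 − 2.4 − 1.34 × (4.1 − 2.4) = -1.958
ỹ = -1.958 / 0.5 = -3.92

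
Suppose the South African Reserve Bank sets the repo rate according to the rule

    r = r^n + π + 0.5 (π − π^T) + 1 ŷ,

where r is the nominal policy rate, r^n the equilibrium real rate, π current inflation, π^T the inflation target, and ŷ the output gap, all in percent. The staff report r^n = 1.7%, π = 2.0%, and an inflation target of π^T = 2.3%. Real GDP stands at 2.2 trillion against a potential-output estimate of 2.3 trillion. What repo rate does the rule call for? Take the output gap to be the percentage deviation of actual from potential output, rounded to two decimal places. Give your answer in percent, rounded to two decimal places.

-0.80%

Output gap = 100 × (2.2 − 2.3) / 2.3 = -4.35%.
r = 1.70 + 2.00 + 0.5 × (2.00 − 2.30) + 1 × (-4.35)
   = 1.70 + 2 − 0.15 − 4.35 = -0.80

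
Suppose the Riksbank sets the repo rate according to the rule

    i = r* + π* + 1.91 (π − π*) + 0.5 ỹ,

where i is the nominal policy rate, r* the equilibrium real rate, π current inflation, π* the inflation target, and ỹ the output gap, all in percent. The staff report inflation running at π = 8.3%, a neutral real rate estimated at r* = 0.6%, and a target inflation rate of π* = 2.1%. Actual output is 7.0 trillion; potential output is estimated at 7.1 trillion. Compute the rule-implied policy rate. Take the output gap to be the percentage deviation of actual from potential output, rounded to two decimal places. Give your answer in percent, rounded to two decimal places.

Output gap = 100 × (7.0 − 7.1) / 7.1 = -1.41%.
i = 0.60 + 2.10 + 1.91 × (8.30 − 2.10) + 0.5 × (-1.41)
   = 0.60 + 2.1 + 11.842 − 0.705 = 13.84

13.84%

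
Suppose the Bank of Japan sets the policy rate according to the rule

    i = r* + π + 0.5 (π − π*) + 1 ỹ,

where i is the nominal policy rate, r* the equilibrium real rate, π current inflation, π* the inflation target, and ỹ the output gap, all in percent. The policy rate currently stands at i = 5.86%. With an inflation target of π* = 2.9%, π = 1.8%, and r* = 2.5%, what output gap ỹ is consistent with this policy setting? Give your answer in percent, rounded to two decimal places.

2.11%

1 ỹ = 5.86 − 2.5 − 1.8 − 0.5 × (1.8 − 2.9) = 2.11
ỹ = 2.11 / 1 = 2.11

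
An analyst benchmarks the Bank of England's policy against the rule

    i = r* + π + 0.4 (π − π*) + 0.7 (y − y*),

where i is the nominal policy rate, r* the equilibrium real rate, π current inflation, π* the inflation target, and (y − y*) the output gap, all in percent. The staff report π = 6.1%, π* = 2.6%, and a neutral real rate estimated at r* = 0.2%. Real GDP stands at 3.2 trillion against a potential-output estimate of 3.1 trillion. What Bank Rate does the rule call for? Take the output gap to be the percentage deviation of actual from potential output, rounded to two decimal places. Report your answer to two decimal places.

9.96%

Output gap = 100 × (3.2 − 3.1) / 3.1 = 3.23%.
i = 0.20 + 6.10 + 0.4 × (6.10 − 2.60) + 0.7 × 3.23
   = 0.20 + 6.1 + 1.4 + 2.261 = 9.96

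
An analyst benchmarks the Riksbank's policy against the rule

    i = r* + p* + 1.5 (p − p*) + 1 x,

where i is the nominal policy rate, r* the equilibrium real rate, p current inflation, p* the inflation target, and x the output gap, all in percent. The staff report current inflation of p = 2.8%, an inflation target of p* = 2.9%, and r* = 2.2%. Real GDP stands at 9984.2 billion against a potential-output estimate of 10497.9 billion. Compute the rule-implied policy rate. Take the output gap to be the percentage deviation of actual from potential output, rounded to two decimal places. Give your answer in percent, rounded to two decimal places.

0.06%

Output gap = 100 × (9984.2 − 10497.9) / 10497.9 = -4.89%.
i = 2.20 + 2.90 + 1.5 × (2.80 − 2.90) + 1 × (-4.89)
   = 2.20 + 2.9 − 0.15 − 4.89 = 0.06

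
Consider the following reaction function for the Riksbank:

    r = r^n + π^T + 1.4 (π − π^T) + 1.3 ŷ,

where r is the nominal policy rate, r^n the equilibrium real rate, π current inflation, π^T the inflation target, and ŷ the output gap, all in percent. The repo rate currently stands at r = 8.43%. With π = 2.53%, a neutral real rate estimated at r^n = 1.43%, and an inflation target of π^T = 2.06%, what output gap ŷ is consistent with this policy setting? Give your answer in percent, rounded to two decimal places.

1.3 ŷ = 8.43 − 1.43 − 2.06 − 1.4 × (2.53 − 2.06) = 4.282
ŷ = 4.282 / 1.3 = 3.29

3.29%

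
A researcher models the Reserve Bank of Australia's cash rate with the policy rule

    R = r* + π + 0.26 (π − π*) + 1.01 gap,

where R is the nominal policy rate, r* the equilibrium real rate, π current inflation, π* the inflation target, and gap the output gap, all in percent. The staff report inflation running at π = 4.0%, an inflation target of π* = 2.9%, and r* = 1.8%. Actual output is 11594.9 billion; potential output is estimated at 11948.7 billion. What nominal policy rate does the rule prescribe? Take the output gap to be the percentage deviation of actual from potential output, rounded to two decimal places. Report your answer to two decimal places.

Output gap = 100 × (11594.9 − 11948.7) / 11948.7 = -2.96%.
R = 1.80 + 4.00 + 0.26 × (4.00 − 2.90) + 1.01 × (-2.96)
   = 1.80 + 4 + 0.286 − 2.9896 = 3.10

3.10%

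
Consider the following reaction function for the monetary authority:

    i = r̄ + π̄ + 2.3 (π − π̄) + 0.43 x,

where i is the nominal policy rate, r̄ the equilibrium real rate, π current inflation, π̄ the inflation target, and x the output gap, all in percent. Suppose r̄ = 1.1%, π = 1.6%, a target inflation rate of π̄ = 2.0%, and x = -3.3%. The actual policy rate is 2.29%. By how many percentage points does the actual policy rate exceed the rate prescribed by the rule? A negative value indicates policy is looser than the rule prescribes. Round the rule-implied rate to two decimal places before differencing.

i = 1.1 + 2.0 + 2.3 × (1.6 − 2.0) + 0.43 × (-3.3)
   = 1.1 + 2 − 0.92 − 1.419 = 0.76
Deviation = 2.29 − 0.76 = 1.53 pp.

1.53 pp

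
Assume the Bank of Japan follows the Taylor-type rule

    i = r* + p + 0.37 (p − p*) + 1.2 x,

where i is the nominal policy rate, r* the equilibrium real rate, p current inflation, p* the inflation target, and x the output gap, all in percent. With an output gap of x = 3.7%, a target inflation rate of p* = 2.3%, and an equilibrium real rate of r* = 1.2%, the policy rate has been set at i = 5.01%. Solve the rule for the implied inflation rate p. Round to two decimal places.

Collecting p: i = r* + (1 + 0.37) p − 0.37 p* + 1.2 x
1.37 p = 5.01 − 1.2 + 0.37 × 2.3 − 1.2 × 3.7 = 0.221
p = 0.221 / 1.37 = 0.16

0.16%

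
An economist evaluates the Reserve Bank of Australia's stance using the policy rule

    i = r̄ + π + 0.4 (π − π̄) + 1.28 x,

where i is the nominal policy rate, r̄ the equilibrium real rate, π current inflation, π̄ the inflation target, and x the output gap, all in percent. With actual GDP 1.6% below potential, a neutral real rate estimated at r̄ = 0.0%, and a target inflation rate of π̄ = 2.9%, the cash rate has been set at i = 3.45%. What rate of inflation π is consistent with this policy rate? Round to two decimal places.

4.76%

Output 1.6% below potential → x = -1.6.
Collecting π: i = r̄ + (1 + 0.4) π − 0.4 π̄ + 1.28 x
1.4 π = 3.45 − 0.0 + 0.4 × 2.9 − 1.28 × (-1.6) = 6.658
π = 6.658 / 1.4 = 4.76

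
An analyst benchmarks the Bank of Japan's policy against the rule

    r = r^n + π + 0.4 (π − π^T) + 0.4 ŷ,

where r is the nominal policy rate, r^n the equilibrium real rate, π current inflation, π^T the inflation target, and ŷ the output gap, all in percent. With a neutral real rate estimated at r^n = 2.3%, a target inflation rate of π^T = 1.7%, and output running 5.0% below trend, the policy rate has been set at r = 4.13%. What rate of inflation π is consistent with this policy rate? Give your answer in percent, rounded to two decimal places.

Output 5.0% below potential → ŷ = -5.0.
Collecting π: r = r^n + (1 + 0.4) π − 0.4 π^T + 0.4 ŷ
1.4 π = 4.13 − 2.3 + 0.4 × 1.7 − 0.4 × (-5.0) = 4.51
π = 4.51 / 1.4 = 3.22

3.22%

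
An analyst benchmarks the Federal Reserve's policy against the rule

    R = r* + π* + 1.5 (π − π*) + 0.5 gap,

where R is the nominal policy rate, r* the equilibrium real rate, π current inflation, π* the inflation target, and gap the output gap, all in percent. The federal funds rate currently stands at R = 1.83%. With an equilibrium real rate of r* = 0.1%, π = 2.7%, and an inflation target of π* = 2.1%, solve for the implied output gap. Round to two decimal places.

0.5 gap = 1.83 − 0.1 − 2.1 − 1.5 × (2.7 − 2.1) = -1.27
gap = -1.27 / 0.5 = -2.54

-2.54%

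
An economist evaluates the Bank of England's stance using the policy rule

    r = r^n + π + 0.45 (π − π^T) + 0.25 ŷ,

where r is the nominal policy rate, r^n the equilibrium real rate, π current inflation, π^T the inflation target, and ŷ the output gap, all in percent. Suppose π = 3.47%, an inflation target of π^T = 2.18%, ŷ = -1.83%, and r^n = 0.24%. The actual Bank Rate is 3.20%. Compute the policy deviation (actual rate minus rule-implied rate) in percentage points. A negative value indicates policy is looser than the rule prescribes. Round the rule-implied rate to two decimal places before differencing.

r = 0.24 + 3.47 + 0.45 × (3.47 − 2.18) + 0.25 × (-1.83)
   = 0.24 + 3.47 + 0.5805 − 0.4575 = 3.83
Deviation = 3.20 − 3.83 = -0.63 pp.

-0.63 pp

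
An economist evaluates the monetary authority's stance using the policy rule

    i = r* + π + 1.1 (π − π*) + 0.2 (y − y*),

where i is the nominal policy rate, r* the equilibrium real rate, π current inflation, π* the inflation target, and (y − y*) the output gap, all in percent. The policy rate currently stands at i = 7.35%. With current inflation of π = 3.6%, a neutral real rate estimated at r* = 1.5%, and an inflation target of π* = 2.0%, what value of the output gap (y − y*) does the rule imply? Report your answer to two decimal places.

0.2 (y − y*) = 7.35 − 1.5 − 3.6 − 1.1 × (3.6 − 2.0) = 0.49
(y − y*) = 0.49 / 0.2 = 2.45

2.45%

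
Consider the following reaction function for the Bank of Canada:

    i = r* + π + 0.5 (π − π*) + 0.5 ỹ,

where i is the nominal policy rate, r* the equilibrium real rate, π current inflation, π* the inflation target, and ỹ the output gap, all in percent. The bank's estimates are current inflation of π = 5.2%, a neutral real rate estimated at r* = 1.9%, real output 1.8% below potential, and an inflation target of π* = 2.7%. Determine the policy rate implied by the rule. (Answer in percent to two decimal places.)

7.45%

Output 1.8% below potential → ỹ = -1.8.
i = 1.9 + 5.2 + 0.5 × (5.2 − 2.7) + 0.5 × (-1.8)
   = 1.9 + 5.2 + 1.25 − 0.9 = 7.45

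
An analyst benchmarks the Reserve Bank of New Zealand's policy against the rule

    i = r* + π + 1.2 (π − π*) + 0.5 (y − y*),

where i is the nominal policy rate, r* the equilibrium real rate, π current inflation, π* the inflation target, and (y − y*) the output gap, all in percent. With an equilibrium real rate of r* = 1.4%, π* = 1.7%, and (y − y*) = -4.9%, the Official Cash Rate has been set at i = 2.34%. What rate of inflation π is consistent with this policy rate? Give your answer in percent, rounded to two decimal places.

2.47%

Collecting π: i = r* + (1 + 1.2) π − 1.2 π* + 0.5 (y − y*)
2.2 π = 2.34 − 1.4 + 1.2 × 1.7 − 0.5 × (-4.9) = 5.43
π = 5.43 / 2.2 = 2.47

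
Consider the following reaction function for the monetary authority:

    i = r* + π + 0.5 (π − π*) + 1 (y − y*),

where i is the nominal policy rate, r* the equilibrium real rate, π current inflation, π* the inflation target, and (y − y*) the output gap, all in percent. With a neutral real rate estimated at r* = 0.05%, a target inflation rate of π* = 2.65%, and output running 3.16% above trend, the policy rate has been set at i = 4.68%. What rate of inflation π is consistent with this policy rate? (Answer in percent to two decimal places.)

1.86%

Output 3.16% above potential → (y − y*) = 3.16.
Collecting π: i = r* + (1 + 0.5) π − 0.5 π* + 1 (y − y*)
1.5 π = 4.68 − 0.05 + 0.5 × 2.65 − 1 × 3.16 = 2.795
π = 2.795 / 1.5 = 1.86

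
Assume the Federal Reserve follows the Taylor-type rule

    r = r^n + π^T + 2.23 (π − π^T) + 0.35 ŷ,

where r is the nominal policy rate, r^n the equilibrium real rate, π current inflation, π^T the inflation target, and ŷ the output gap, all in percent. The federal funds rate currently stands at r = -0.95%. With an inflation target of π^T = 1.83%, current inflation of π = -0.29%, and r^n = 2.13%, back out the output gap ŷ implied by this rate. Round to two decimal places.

0.35 ŷ = -0.95 − 2.13 − 1.83 − 2.23 × ((-0.29) − 1.83) = -0.1824
ŷ = -0.1824 / 0.35 = -0.52

-0.52%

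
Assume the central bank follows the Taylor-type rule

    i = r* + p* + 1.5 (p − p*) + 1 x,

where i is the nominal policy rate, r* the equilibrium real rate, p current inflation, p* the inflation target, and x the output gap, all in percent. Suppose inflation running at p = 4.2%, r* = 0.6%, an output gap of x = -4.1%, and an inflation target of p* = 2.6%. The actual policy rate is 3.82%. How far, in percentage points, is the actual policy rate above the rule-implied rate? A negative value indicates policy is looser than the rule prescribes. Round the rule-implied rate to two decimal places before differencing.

2.32 pp

i = 0.6 + 2.6 + 1.5 × (4.2 − 2.6) + 1 × (-4.1)
   = 0.6 + 2.6 + 2.4 − 4.1 = 1.50
Deviation = 3.82 − 1.50 = 2.32 pp.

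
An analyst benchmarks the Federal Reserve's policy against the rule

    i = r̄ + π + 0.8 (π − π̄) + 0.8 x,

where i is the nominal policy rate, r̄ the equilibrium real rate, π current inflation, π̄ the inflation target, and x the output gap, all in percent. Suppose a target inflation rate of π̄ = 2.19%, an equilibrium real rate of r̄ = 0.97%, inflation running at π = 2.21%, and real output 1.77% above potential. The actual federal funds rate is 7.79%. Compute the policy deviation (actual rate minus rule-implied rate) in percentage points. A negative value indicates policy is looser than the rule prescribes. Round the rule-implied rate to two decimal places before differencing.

Output 1.77% above potential → x = 1.77.
i = 0.97 + 2.21 + 0.8 × (2.21 − 2.19) + 0.8 × 1.77
   = 0.97 + 2.21 + 0.016 + 1.416 = 4.61
Deviation = 7.79 − 4.61 = 3.18 pp.

3.18 pp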